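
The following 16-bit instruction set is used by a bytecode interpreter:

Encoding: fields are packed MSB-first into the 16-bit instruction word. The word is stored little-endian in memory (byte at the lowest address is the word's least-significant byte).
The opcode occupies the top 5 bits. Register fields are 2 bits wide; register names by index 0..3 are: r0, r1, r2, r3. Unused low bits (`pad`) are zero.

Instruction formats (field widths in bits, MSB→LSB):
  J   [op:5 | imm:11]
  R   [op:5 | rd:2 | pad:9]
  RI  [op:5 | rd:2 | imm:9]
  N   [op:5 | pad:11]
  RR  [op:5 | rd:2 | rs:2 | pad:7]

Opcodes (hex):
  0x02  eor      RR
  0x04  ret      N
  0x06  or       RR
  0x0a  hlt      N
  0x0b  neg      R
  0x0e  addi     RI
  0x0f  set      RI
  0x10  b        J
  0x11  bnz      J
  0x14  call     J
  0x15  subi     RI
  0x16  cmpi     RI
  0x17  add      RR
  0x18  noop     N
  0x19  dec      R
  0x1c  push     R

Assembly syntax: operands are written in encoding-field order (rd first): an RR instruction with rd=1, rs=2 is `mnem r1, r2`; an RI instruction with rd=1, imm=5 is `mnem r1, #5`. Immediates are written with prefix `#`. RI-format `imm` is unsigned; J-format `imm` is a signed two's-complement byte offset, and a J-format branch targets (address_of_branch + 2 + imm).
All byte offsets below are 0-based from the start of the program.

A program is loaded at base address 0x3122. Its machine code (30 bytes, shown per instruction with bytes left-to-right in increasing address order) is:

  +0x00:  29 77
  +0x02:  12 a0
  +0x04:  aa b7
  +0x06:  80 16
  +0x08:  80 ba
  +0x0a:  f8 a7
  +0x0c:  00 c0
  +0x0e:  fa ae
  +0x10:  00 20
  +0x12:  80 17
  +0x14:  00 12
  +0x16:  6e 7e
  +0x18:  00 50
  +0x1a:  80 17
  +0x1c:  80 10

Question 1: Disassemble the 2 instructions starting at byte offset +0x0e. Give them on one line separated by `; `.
subi r3, #250; ret

off 0x0e: read fa ae as little → 0xaefa
  op=0xaefa>>11=0x15 ⇒ subi (RI)
  [10:9] rd=3 = r3
  [8:0] imm=250 = #250
off 0x10: read 00 20 as little → 0x2000
  op=0x2000>>11=0x4 ⇒ ret (N)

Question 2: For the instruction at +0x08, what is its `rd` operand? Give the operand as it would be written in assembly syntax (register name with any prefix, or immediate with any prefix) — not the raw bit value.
@+08  little-endian(80 ba) = 0xba80
  top 5b → 0x17 → add [RR]
  rd: (w>>9)&0x3=0x1 → r1
  rs: (w>>7)&0x3=0x1 → r1

r1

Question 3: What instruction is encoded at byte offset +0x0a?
@+0a  little-endian(f8 a7) = 0xa7f8
  op=0xa7f8>>11=0x14 ⇒ call (J)
  imm@[10:0]=0x7f8 (s11→-8) ⇒ #-8

call #-8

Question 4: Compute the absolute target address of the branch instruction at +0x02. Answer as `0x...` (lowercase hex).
0x3138

+0x02: 12 a0 ⇒ word 0xa012 (little)
  opcode bits[15:11]=0x14: call/J
  [10:0] imm=18 = #18
  target = base 0x3122 + off 0x02 + 2 + imm 18 = 0x3138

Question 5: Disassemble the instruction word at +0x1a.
@+1a  little-endian(80 17) = 0x1780
  op=0x1780>>11=0x2 ⇒ eor (RR)
  [10:9] rd=3 = r3
  [8:7] rs=3 = r3

eor r3, r3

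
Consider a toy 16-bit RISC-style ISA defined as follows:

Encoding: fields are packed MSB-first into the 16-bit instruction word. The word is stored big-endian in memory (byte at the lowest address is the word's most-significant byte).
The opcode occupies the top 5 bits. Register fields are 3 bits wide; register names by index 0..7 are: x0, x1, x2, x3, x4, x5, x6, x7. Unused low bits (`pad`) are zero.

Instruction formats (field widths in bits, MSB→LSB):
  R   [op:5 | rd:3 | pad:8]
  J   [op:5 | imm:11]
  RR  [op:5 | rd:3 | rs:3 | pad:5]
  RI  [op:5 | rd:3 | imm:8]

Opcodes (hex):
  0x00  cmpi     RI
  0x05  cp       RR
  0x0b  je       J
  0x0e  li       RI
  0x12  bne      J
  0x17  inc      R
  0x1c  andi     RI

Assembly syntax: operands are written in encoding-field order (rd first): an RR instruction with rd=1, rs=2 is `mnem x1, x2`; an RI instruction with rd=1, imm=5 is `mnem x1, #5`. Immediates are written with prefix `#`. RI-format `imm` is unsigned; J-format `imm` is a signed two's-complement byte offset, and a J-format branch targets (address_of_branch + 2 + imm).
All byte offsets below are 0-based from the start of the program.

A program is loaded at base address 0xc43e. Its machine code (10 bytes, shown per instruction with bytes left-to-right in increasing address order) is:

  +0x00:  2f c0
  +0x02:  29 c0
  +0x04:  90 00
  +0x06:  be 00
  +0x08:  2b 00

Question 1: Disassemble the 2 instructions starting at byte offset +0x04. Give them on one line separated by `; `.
bne #0; inc x6

+0x04: 90 00 ⇒ word 0x9000 (big)
  top 5b → 0x12 → bne [J]
  imm: (w>>0)&0x7ff=0x0 → #0
+0x06: be 00 ⇒ word 0xbe00 (big)
  top 5b → 0x17 → inc [R]
  rd: (w>>8)&0x7=0x6 → x6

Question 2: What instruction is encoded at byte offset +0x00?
cp x7, x6

@+00  big-endian(2f c0) = 0x2fc0
  opcode bits[15:11]=0x5: cp/RR
  rd: (w>>8)&0x7=0x7 → x7
  rs: (w>>5)&0x7=0x6 → x6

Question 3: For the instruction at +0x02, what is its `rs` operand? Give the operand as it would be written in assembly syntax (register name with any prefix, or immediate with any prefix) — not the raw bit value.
x6

+0x02: 29 c0 ⇒ word 0x29c0 (big)
  top 5b → 0x5 → cp [RR]
  rd: (w>>8)&0x7=0x1 → x1
  rs: (w>>5)&0x7=0x6 → x6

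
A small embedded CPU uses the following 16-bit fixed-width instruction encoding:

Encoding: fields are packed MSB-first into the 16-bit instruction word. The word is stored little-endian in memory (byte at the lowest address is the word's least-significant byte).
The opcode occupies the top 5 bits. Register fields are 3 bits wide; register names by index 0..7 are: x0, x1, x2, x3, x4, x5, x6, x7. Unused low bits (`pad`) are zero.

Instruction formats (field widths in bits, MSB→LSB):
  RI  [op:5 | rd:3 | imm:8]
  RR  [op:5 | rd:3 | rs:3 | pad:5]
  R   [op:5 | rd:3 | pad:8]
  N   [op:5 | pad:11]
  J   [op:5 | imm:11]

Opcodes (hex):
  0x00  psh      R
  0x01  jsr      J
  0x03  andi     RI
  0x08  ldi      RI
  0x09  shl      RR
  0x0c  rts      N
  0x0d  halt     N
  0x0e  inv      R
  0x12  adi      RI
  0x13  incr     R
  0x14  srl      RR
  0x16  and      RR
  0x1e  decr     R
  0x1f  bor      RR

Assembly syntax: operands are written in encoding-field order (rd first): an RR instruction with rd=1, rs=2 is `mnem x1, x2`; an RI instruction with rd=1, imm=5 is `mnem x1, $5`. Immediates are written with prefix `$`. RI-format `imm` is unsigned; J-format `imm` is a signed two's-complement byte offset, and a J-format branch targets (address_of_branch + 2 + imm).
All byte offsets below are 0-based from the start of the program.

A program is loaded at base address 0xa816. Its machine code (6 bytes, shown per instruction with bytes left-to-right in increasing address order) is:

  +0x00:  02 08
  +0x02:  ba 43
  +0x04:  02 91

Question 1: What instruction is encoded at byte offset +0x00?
@+00  little-endian(02 08) = 0x0802
  op=0x0802>>11=0x1 ⇒ jsr (J)
  imm@[10:0]=0x2 ⇒ $2

jsr $2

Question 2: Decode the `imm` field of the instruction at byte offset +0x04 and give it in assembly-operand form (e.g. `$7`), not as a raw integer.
$2

[04] 02 91 → 0x9102
  top 5b → 0x12 → adi [RI]
  rd: (w>>8)&0x7=0x1 → x1
  imm: (w>>0)&0xff=0x2 → $2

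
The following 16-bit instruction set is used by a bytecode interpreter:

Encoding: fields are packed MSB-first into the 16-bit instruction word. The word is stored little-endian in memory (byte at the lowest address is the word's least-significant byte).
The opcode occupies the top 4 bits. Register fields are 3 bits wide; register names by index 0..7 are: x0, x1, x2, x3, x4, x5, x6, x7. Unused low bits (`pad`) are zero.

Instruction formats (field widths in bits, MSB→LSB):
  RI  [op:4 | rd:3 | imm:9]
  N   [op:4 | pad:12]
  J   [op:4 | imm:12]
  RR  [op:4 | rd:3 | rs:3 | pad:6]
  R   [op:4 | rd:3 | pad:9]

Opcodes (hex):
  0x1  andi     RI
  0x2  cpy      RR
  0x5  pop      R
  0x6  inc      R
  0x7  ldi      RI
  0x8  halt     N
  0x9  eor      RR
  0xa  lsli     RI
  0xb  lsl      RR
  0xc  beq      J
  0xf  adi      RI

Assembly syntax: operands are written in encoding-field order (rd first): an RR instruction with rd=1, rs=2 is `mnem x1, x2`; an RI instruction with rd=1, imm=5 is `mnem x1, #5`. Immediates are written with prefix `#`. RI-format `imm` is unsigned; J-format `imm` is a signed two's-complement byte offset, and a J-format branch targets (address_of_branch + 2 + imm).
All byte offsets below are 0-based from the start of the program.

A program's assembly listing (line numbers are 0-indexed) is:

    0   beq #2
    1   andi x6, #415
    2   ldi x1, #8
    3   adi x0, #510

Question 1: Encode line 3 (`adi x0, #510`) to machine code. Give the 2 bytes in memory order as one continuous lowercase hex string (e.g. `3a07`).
line 3 (adi): pack op=0xf:4|rd=0:3|imm=510:9 = 0xf1fe; little→ fe f1

fef1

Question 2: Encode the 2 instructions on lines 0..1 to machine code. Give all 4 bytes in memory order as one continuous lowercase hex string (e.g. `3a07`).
line 0 (beq): pack op=0xc:4|imm=2:12 = 0xc002; little→ 02 c0
line 1 (andi): pack op=0x1:4|rd=6:3|imm=415:9 = 0x1d9f; little→ 9f 1d

02c09f1d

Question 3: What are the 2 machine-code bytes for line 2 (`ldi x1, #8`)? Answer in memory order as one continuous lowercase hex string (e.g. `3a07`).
2. ldi fields op=0x7:4|rd=1:3|imm=8:9 → word 7208h → 08 72

0872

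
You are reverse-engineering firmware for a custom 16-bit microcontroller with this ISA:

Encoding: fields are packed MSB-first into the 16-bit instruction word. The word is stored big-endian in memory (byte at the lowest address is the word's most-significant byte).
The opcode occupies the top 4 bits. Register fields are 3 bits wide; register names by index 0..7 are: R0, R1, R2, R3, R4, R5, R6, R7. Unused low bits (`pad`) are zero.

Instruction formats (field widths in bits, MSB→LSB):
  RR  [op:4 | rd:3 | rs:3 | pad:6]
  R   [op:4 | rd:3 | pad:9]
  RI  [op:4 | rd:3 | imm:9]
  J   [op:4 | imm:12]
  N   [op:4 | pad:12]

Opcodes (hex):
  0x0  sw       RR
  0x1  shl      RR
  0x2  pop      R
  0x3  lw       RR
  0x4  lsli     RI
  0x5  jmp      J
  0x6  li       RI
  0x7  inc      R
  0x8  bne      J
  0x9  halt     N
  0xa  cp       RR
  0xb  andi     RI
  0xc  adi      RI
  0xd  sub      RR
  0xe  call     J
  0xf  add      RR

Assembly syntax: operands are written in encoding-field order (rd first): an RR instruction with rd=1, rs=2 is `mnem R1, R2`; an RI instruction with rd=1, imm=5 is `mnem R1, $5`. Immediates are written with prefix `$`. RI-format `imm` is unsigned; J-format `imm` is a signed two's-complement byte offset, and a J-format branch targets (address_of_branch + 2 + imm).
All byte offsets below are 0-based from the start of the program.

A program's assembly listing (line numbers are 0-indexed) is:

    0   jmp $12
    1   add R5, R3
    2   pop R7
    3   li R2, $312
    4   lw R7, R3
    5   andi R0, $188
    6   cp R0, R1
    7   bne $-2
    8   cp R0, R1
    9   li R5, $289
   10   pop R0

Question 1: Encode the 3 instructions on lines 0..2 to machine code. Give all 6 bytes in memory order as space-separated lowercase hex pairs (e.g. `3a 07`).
50 0c fa c0 2e 00

0. jmp fields op=0x5:4|imm=12:12 → word 500ch → 50 0c
1. add fields op=0xf:4|rd=5:3|rs=3:3|pad=0:6 → word fac0h → fa c0
2. pop fields op=0x2:4|rd=7:3|pad=0:9 → word 2e00h → 2e 00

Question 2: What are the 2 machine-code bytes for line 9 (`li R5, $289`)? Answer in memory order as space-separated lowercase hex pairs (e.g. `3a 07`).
6b 21

line 9 (li): pack op=0x6:4|rd=5:3|imm=289:9 = 0x6b21; big→ 6b 21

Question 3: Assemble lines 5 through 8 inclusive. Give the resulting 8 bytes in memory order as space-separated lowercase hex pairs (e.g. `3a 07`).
b0 bc a0 40 8f fe a0 40

line 5 (andi): pack op=0xb:4|rd=0:3|imm=188:9 = 0xb0bc; big→ b0 bc
line 6 (cp): pack op=0xa:4|rd=0:3|rs=1:3|pad=0:6 = 0xa040; big→ a0 40
line 7 (bne): pack op=0x8:4|imm=-2:12 = 0x8ffe; big→ 8f fe
line 8 (cp): pack op=0xa:4|rd=0:3|rs=1:3|pad=0:6 = 0xa040; big→ a0 40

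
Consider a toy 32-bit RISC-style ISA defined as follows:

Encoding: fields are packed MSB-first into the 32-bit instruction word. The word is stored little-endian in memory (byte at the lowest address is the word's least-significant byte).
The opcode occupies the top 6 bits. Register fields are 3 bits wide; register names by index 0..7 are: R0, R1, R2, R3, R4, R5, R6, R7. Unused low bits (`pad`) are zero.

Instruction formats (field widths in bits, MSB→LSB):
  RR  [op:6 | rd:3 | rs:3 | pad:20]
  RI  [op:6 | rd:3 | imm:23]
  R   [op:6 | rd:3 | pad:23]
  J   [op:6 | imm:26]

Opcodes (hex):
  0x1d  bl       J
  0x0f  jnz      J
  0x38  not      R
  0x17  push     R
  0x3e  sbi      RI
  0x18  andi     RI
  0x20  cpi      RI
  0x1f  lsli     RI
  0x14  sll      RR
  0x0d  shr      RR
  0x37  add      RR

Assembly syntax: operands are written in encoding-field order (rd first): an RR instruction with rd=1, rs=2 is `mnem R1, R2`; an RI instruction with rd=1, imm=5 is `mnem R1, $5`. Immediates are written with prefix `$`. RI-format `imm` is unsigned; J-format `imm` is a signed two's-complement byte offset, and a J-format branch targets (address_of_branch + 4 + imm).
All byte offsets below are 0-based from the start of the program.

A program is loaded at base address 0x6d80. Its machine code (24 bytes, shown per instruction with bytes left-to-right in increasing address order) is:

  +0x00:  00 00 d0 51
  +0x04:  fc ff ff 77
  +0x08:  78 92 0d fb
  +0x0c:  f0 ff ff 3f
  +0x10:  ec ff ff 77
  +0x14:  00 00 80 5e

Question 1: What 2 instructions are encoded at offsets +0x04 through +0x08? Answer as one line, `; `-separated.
@+04  little-endian(fc ff ff 77) = 0x77fffffc
  top 6b → 0x1d → bl [J]
  imm: (w>>0)&0x3ffffff=0x3fffffc (s26→-4) → $-4
@+08  little-endian(78 92 0d fb) = 0xfb0d9278
  top 6b → 0x3e → sbi [RI]
  rd: (w>>23)&0x7=0x6 → R6
  imm: (w>>0)&0x7fffff=0xd9278 → $889464

bl $-4; sbi R6, $889464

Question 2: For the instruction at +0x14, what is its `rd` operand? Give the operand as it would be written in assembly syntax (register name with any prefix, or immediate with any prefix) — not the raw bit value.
+0x14: 00 00 80 5e ⇒ word 0x5e800000 (little)
  op=0x5e800000>>26=0x17 ⇒ push (R)
  [25:23] rd=5 = R5

R5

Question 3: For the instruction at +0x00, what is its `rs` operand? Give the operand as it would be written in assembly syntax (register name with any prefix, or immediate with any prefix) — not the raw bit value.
off 0x00: read 00 00 d0 51 as little → 0x51d00000
  op=0x51d00000>>26=0x14 ⇒ sll (RR)
  rd@[25:23]=0x3 ⇒ R3
  rs@[22:20]=0x5 ⇒ R5

R5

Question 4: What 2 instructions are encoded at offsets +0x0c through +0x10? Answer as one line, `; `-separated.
off 0x0c: read f0 ff ff 3f as little → 0x3ffffff0
  opcode bits[31:26]=0xf: jnz/J
  imm@[25:0]=0x3fffff0 (s26→-16) ⇒ $-16
off 0x10: read ec ff ff 77 as little → 0x77ffffec
  opcode bits[31:26]=0x1d: bl/J
  imm@[25:0]=0x3ffffec (s26→-20) ⇒ $-20

jnz $-16; bl $-20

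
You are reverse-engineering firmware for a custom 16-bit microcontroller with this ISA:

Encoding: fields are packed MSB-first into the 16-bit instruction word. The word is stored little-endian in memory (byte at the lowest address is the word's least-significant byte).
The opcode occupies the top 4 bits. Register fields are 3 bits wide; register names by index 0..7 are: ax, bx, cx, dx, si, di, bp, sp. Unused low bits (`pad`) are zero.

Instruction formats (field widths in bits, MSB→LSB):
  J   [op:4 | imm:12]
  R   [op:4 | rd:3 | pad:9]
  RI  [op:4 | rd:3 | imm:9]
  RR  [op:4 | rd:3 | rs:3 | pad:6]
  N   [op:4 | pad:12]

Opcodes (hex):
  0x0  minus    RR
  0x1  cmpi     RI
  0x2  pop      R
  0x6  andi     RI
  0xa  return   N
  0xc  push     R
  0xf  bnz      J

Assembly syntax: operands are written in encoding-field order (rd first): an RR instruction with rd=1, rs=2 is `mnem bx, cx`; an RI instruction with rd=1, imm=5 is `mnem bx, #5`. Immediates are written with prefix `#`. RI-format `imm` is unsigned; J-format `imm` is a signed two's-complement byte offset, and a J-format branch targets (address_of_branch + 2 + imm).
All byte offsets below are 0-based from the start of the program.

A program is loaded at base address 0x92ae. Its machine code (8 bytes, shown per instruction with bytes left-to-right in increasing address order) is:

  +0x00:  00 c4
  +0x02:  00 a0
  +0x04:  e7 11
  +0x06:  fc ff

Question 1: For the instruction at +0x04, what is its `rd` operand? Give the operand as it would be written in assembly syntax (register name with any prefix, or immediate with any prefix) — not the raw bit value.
+0x04: e7 11 ⇒ word 0x11e7 (little)
  op=0x11e7>>12=0x1 ⇒ cmpi (RI)
  rd@[11:9]=0x0 ⇒ ax
  imm@[8:0]=0x1e7 ⇒ #487

ax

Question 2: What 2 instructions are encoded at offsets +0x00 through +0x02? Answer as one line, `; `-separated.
push cx; return

@+00  little-endian(00 c4) = 0xc400
  top 4b → 0xc → push [R]
  rd: (w>>9)&0x7=0x2 → cx
@+02  little-endian(00 a0) = 0xa000
  top 4b → 0xa → return [N]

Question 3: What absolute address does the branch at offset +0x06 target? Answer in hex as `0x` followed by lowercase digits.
[06] fc ff → 0xfffc
  opcode bits[15:12]=0xf: bnz/J
  imm: (w>>0)&0xfff=0xffc (s12→-4) → #-4
  target = base 0x92ae + off 0x06 + 2 + imm -4 = 0x92b2

0x92b2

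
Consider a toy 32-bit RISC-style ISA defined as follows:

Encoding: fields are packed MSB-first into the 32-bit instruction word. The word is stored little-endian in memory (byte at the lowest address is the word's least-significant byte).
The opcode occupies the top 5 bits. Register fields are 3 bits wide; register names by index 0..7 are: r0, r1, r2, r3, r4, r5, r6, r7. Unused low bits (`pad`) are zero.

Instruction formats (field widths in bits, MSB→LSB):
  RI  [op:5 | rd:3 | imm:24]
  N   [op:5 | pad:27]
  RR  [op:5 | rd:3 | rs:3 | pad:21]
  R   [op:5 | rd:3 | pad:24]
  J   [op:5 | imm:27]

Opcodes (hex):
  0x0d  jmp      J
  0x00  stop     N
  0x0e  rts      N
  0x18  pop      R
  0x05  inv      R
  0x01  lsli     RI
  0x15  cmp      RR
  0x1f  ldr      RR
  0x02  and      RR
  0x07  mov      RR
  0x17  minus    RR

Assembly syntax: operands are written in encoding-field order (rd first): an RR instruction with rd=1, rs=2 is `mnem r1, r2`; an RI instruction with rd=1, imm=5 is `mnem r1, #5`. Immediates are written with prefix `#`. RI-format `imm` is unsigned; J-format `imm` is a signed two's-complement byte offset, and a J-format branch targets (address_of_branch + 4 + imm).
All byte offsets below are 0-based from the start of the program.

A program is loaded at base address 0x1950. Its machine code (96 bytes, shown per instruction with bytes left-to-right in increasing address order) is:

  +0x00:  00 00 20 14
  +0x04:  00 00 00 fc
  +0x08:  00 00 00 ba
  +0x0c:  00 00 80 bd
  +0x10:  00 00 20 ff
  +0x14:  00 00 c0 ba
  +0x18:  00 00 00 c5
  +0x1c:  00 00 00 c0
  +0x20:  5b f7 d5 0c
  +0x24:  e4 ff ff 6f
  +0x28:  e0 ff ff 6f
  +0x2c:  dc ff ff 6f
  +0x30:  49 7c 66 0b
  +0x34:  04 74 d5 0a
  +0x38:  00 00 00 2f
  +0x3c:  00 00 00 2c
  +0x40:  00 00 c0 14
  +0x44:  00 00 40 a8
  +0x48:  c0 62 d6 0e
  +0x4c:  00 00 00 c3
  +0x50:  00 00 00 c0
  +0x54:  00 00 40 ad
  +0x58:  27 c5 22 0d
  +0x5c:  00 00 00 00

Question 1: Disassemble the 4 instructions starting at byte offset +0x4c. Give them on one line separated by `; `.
pop r3; pop r0; cmp r5, r2; lsli r5, #2278695

+0x4c: 00 00 00 c3 ⇒ word 0xc3000000 (little)
  opcode bits[31:27]=0x18: pop/R
  rd@[26:24]=0x3 ⇒ r3
+0x50: 00 00 00 c0 ⇒ word 0xc0000000 (little)
  opcode bits[31:27]=0x18: pop/R
  rd@[26:24]=0x0 ⇒ r0
+0x54: 00 00 40 ad ⇒ word 0xad400000 (little)
  opcode bits[31:27]=0x15: cmp/RR
  rd@[26:24]=0x5 ⇒ r5
  rs@[23:21]=0x2 ⇒ r2
+0x58: 27 c5 22 0d ⇒ word 0x0d22c527 (little)
  opcode bits[31:27]=0x1: lsli/RI
  rd@[26:24]=0x5 ⇒ r5
  imm@[23:0]=0x22c527 ⇒ #2278695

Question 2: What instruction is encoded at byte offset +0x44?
cmp r0, r2

off 0x44: read 00 00 40 a8 as little → 0xa8400000
  opcode bits[31:27]=0x15: cmp/RR
  rd@[26:24]=0x0 ⇒ r0
  rs@[23:21]=0x2 ⇒ r2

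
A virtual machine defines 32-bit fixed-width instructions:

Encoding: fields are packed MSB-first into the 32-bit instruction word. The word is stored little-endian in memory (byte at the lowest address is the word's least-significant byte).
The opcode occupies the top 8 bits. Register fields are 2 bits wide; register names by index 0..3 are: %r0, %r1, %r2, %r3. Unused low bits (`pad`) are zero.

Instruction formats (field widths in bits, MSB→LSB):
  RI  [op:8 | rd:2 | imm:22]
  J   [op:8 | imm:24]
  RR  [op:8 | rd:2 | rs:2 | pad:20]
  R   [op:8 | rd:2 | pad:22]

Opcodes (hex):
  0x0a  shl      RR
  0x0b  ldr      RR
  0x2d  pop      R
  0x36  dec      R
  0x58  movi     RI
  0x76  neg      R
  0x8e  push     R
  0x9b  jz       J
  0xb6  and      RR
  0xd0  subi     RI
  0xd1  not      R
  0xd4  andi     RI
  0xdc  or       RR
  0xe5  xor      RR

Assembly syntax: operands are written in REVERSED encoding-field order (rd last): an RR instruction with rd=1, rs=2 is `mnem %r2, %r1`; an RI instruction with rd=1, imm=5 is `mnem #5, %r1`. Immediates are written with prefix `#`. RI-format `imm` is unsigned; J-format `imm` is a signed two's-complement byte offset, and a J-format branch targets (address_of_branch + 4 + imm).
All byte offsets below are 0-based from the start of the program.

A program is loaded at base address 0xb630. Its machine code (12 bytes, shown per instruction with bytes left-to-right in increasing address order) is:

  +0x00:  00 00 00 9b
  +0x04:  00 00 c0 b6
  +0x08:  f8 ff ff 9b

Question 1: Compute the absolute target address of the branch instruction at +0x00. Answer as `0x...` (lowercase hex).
0xb634

off 0x00: read 00 00 00 9b as little → 0x9b000000
  top 8b → 0x9b → jz [J]
  imm@[23:0]=0x0 ⇒ #0
  target = base 0xb630 + off 0x00 + 4 + imm 0 = 0xb634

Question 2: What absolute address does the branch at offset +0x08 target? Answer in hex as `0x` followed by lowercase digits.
+0x08: f8 ff ff 9b ⇒ word 0x9bfffff8 (little)
  op=0x9bfffff8>>24=0x9b ⇒ jz (J)
  [23:0] imm=16777208 (s24→-8) = #-8
  target = base 0xb630 + off 0x08 + 4 + imm -8 = 0xb634

0xb634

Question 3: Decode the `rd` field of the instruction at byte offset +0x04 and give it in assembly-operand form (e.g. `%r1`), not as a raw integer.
[04] 00 00 c0 b6 → 0xb6c00000
  op=0xb6c00000>>24=0xb6 ⇒ and (RR)
  rd@[23:22]=0x3 ⇒ %r3
  rs@[21:20]=0x0 ⇒ %r0

%r3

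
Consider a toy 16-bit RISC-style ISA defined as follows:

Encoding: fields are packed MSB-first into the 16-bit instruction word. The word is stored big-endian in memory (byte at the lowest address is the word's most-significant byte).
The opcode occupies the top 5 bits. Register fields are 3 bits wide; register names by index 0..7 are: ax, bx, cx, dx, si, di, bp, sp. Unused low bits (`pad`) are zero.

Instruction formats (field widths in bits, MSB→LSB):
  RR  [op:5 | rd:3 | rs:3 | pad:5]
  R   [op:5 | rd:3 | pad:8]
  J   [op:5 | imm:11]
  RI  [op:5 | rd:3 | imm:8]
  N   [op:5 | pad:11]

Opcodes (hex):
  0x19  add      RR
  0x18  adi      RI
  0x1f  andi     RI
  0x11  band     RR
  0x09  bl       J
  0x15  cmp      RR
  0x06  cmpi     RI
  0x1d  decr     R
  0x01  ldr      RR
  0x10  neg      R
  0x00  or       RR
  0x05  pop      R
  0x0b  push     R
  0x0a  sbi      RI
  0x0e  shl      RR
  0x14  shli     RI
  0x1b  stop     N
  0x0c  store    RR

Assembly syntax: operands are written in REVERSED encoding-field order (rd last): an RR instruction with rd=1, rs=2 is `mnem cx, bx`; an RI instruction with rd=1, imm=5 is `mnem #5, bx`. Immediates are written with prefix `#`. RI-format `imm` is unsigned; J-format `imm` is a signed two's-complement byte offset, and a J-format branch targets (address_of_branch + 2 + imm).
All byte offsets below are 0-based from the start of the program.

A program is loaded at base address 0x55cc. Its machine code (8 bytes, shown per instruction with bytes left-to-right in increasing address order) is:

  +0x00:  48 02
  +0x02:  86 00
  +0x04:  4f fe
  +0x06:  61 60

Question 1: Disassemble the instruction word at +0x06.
store dx, bx

@+06  big-endian(61 60) = 0x6160
  op=0x6160>>11=0xc ⇒ store (RR)
  rd@[10:8]=0x1 ⇒ bx
  rs@[7:5]=0x3 ⇒ dx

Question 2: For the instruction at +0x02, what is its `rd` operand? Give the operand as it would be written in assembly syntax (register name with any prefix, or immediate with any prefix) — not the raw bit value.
@+02  big-endian(86 00) = 0x8600
  top 5b → 0x10 → neg [R]
  rd@[10:8]=0x6 ⇒ bp

bp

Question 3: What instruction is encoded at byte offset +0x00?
@+00  big-endian(48 02) = 0x4802
  top 5b → 0x9 → bl [J]
  [10:0] imm=2 = #2

bl #2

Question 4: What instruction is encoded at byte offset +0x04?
bl #-2

@+04  big-endian(4f fe) = 0x4ffe
  opcode bits[15:11]=0x9: bl/J
  [10:0] imm=2046 (s11→-2) = #-2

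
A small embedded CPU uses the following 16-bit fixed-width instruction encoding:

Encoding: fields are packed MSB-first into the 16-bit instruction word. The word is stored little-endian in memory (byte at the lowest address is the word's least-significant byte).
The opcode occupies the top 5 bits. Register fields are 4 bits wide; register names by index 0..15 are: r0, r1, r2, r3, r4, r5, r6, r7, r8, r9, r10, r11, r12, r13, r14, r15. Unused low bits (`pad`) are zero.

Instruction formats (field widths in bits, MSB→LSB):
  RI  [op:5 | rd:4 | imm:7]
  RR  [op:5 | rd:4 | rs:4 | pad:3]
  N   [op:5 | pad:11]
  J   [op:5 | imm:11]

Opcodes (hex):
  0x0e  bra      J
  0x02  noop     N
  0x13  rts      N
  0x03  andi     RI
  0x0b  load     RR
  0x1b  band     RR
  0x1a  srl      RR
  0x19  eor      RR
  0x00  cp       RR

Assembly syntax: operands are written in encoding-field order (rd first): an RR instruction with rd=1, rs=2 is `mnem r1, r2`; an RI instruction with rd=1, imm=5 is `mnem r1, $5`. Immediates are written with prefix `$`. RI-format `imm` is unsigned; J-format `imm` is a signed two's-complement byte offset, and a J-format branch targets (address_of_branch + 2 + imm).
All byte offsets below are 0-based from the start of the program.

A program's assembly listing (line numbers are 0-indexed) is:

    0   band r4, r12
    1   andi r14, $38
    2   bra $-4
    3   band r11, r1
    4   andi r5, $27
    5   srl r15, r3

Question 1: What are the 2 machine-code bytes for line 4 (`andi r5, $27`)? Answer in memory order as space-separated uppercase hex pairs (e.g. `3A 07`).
line 4 (andi): pack op=0x3:5|rd=5:4|imm=27:7 = 0x1a9b; little→ 9b 1a

9B 1A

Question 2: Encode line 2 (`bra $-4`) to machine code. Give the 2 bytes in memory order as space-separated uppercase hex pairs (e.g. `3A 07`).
FC 77

2. bra fields op=0xe:5|imm=-4:11 → word 77fch → fc 77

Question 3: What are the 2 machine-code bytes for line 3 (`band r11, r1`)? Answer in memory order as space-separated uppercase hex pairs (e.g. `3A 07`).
88 DD

L3: band op=0x1b:5|rd=11:4|rs=1:4|pad=0:3 ⇒ 0xdd88 ⇒ little 88 dd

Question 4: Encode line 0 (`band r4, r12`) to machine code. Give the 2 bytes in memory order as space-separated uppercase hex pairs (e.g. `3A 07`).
60 DA

line 0 (band): pack op=0x1b:5|rd=4:4|rs=12:4|pad=0:3 = 0xda60; little→ 60 da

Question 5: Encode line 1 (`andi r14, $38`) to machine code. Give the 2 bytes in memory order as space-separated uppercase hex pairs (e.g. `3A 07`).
26 1F

L1: andi op=0x3:5|rd=14:4|imm=38:7 ⇒ 0x1f26 ⇒ little 26 1f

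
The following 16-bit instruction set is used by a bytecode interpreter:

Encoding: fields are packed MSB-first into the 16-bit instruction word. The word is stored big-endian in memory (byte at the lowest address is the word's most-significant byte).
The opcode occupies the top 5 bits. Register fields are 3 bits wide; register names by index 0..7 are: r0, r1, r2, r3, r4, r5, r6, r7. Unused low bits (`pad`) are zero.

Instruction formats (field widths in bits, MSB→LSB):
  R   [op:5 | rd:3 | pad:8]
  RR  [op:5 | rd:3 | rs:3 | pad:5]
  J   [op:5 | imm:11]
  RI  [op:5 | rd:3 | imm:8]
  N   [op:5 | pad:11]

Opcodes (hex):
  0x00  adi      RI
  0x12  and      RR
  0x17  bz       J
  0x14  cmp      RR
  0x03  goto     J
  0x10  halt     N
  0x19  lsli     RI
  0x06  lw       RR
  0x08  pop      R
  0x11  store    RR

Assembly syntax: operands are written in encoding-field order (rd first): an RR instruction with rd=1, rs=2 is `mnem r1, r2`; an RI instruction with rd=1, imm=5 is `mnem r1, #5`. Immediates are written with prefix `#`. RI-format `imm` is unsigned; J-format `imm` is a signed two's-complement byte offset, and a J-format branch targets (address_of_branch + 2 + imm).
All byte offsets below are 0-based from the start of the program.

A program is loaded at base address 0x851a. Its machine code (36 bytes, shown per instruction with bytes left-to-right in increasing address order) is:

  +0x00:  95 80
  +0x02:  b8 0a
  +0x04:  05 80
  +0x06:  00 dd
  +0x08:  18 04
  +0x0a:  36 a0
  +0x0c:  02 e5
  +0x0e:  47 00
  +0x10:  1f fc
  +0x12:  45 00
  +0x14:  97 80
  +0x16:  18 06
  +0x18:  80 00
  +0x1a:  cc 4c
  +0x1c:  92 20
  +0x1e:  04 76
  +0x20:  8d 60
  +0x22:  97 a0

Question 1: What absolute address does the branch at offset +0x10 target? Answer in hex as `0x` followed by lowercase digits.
0x8528

[10] 1f fc → 0x1ffc
  op=0x1ffc>>11=0x3 ⇒ goto (J)
  [10:0] imm=2044 (s11→-4) = #-4
  target = base 0x851a + off 0x10 + 2 + imm -4 = 0x8528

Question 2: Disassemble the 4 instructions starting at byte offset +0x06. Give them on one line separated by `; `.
adi r0, #221; goto #4; lw r6, r5; adi r2, #229

@+06  big-endian(00 dd) = 0x00dd
  opcode bits[15:11]=0x0: adi/RI
  rd: (w>>8)&0x7=0x0 → r0
  imm: (w>>0)&0xff=0xdd → #221
@+08  big-endian(18 04) = 0x1804
  opcode bits[15:11]=0x3: goto/J
  imm: (w>>0)&0x7ff=0x4 → #4
@+0a  big-endian(36 a0) = 0x36a0
  opcode bits[15:11]=0x6: lw/RR
  rd: (w>>8)&0x7=0x6 → r6
  rs: (w>>5)&0x7=0x5 → r5
@+0c  big-endian(02 e5) = 0x02e5
  opcode bits[15:11]=0x0: adi/RI
  rd: (w>>8)&0x7=0x2 → r2
  imm: (w>>0)&0xff=0xe5 → #229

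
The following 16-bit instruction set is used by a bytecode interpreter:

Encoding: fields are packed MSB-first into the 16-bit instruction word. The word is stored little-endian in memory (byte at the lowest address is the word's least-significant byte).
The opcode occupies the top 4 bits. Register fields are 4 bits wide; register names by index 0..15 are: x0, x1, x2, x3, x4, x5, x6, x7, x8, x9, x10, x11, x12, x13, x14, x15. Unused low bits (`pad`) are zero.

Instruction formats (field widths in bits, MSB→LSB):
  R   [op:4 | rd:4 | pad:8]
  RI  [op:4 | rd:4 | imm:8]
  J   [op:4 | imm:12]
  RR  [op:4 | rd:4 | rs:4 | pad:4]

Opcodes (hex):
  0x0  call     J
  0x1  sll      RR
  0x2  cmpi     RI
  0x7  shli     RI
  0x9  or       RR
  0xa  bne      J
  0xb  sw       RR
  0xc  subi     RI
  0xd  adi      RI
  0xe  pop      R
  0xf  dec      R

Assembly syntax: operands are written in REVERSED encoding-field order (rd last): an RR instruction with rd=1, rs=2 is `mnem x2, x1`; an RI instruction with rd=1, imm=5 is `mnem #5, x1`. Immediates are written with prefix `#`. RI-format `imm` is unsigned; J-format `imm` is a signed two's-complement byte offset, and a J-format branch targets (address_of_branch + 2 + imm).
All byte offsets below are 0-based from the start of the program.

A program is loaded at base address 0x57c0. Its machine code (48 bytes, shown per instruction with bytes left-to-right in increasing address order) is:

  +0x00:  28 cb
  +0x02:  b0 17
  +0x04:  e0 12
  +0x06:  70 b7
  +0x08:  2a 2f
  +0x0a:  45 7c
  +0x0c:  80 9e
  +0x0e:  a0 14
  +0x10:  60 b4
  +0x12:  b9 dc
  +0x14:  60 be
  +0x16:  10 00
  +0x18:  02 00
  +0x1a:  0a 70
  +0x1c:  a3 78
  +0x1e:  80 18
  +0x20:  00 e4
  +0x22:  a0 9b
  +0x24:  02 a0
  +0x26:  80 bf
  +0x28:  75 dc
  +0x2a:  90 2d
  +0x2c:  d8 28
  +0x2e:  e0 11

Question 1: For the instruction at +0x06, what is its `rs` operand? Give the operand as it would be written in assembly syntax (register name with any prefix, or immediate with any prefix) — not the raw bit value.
x7

[06] 70 b7 → 0xb770
  opcode bits[15:12]=0xb: sw/RR
  rd@[11:8]=0x7 ⇒ x7
  rs@[7:4]=0x7 ⇒ x7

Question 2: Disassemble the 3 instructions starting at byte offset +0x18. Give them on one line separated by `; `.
off 0x18: read 02 00 as little → 0x0002
  top 4b → 0x0 → call [J]
  imm@[11:0]=0x2 ⇒ #2
off 0x1a: read 0a 70 as little → 0x700a
  top 4b → 0x7 → shli [RI]
  rd@[11:8]=0x0 ⇒ x0
  imm@[7:0]=0xa ⇒ #10
off 0x1c: read a3 78 as little → 0x78a3
  top 4b → 0x7 → shli [RI]
  rd@[11:8]=0x8 ⇒ x8
  imm@[7:0]=0xa3 ⇒ #163

call #2; shli #10, x0; shli #163, x8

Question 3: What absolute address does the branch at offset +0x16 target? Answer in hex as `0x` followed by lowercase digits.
0x57e8

off 0x16: read 10 00 as little → 0x0010
  opcode bits[15:12]=0x0: call/J
  [11:0] imm=16 = #16
  target = base 0x57c0 + off 0x16 + 2 + imm 16 = 0x57e8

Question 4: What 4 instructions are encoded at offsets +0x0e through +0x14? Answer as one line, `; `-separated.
sll x10, x4; sw x6, x4; adi #185, x12; sw x6, x14

off 0x0e: read a0 14 as little → 0x14a0
  op=0x14a0>>12=0x1 ⇒ sll (RR)
  rd@[11:8]=0x4 ⇒ x4
  rs@[7:4]=0xa ⇒ x10
off 0x10: read 60 b4 as little → 0xb460
  op=0xb460>>12=0xb ⇒ sw (RR)
  rd@[11:8]=0x4 ⇒ x4
  rs@[7:4]=0x6 ⇒ x6
off 0x12: read b9 dc as little → 0xdcb9
  op=0xdcb9>>12=0xd ⇒ adi (RI)
  rd@[11:8]=0xc ⇒ x12
  imm@[7:0]=0xb9 ⇒ #185
off 0x14: read 60 be as little → 0xbe60
  op=0xbe60>>12=0xb ⇒ sw (RR)
  rd@[11:8]=0xe ⇒ x14
  rs@[7:4]=0x6 ⇒ x6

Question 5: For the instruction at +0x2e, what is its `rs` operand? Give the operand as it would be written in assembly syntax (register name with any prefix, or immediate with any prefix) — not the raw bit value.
x14

+0x2e: e0 11 ⇒ word 0x11e0 (little)
  op=0x11e0>>12=0x1 ⇒ sll (RR)
  rd@[11:8]=0x1 ⇒ x1
  rs@[7:4]=0xe ⇒ x14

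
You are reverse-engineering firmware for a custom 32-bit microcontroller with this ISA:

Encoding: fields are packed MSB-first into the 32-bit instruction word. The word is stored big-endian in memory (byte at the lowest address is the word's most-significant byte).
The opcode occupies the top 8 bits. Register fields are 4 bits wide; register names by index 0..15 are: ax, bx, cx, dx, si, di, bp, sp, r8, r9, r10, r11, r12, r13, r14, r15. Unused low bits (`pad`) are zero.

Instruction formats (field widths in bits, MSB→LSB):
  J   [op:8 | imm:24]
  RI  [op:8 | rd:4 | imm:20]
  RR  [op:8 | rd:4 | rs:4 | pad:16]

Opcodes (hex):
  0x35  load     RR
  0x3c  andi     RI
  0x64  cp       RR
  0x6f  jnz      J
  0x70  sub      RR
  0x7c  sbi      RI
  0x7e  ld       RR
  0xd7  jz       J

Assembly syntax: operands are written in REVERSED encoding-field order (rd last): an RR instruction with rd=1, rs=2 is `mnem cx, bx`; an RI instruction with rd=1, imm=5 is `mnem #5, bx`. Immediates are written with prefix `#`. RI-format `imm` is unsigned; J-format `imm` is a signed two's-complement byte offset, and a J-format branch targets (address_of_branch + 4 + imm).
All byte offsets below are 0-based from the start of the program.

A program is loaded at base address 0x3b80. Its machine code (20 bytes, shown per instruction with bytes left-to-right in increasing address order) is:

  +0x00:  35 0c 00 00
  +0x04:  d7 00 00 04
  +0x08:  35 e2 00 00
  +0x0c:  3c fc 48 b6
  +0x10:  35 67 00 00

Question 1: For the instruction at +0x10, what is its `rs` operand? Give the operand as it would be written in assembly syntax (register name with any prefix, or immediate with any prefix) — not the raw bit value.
off 0x10: read 35 67 00 00 as big → 0x35670000
  op=0x35670000>>24=0x35 ⇒ load (RR)
  rd: (w>>20)&0xf=0x6 → bp
  rs: (w>>16)&0xf=0x7 → sp

sp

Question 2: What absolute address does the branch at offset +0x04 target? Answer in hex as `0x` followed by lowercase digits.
off 0x04: read d7 00 00 04 as big → 0xd7000004
  top 8b → 0xd7 → jz [J]
  imm: (w>>0)&0xffffff=0x4 → #4
  target = base 0x3b80 + off 0x04 + 4 + imm 4 = 0x3b8c

0x3b8c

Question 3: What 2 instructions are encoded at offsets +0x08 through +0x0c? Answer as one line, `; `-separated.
+0x08: 35 e2 00 00 ⇒ word 0x35e20000 (big)
  opcode bits[31:24]=0x35: load/RR
  rd: (w>>20)&0xf=0xe → r14
  rs: (w>>16)&0xf=0x2 → cx
+0x0c: 3c fc 48 b6 ⇒ word 0x3cfc48b6 (big)
  opcode bits[31:24]=0x3c: andi/RI
  rd: (w>>20)&0xf=0xf → r15
  imm: (w>>0)&0xfffff=0xc48b6 → #805046

load cx, r14; andi #805046, r15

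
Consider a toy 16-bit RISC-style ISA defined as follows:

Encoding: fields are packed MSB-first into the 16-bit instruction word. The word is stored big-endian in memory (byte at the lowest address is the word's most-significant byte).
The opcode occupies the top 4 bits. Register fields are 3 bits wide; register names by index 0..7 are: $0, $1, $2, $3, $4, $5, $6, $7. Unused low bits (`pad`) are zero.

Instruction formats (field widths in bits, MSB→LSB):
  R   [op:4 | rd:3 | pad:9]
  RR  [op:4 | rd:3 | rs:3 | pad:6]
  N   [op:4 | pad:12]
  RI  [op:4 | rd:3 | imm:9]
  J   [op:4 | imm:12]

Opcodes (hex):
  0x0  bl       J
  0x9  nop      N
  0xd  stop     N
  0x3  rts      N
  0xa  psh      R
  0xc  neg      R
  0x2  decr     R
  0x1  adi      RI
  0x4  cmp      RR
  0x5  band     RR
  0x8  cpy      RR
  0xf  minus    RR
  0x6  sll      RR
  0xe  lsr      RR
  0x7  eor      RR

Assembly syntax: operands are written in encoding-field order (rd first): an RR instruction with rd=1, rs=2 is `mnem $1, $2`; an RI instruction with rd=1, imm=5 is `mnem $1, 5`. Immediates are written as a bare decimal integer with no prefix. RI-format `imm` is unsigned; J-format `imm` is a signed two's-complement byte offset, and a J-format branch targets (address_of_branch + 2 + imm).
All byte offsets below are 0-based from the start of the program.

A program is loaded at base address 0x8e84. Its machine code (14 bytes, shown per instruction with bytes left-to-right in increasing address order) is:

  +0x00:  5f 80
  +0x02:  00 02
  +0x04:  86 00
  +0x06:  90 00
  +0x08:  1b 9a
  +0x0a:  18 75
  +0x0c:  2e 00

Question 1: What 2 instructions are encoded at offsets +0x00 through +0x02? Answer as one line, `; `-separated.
@+00  big-endian(5f 80) = 0x5f80
  opcode bits[15:12]=0x5: band/RR
  rd: (w>>9)&0x7=0x7 → $7
  rs: (w>>6)&0x7=0x6 → $6
@+02  big-endian(00 02) = 0x0002
  opcode bits[15:12]=0x0: bl/J
  imm: (w>>0)&0xfff=0x2 → 2

band $7, $6; bl 2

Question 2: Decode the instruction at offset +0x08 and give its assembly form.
off 0x08: read 1b 9a as big → 0x1b9a
  opcode bits[15:12]=0x1: adi/RI
  [11:9] rd=5 = $5
  [8:0] imm=410 = 410

adi $5, 410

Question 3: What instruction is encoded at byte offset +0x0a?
+0x0a: 18 75 ⇒ word 0x1875 (big)
  top 4b → 0x1 → adi [RI]
  rd@[11:9]=0x4 ⇒ $4
  imm@[8:0]=0x75 ⇒ 117

adi $4, 117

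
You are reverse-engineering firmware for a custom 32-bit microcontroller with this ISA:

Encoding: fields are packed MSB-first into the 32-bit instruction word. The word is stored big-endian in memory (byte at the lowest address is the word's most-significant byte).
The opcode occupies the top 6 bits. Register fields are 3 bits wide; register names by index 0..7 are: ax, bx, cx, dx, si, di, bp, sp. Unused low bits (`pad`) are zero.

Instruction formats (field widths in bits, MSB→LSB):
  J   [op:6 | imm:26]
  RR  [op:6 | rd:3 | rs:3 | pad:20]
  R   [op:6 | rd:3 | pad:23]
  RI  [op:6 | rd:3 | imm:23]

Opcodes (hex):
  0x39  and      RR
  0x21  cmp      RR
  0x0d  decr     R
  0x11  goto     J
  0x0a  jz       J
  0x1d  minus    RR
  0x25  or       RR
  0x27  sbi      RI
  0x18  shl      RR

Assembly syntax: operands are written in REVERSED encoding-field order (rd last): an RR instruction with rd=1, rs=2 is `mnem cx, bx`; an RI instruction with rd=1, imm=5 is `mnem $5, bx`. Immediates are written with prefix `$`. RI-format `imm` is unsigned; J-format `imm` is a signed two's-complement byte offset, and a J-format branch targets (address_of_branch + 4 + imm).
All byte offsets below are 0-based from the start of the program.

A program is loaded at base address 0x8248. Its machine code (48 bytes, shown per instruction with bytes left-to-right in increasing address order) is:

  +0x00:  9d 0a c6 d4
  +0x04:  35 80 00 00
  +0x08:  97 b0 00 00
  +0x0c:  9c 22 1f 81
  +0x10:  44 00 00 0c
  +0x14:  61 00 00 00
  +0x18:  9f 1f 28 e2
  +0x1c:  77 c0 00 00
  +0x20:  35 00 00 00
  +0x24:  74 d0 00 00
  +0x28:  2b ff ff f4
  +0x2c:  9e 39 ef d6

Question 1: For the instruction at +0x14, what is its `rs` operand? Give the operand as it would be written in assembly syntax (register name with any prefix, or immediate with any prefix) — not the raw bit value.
[14] 61 00 00 00 → 0x61000000
  opcode bits[31:26]=0x18: shl/RR
  rd@[25:23]=0x2 ⇒ cx
  rs@[22:20]=0x0 ⇒ ax

ax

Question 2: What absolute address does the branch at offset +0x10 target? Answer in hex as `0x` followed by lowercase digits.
+0x10: 44 00 00 0c ⇒ word 0x4400000c (big)
  opcode bits[31:26]=0x11: goto/J
  imm: (w>>0)&0x3ffffff=0xc → $12
  target = base 0x8248 + off 0x10 + 4 + imm 12 = 0x8268

0x8268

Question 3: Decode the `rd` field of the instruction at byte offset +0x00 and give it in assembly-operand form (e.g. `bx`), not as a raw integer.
[00] 9d 0a c6 d4 → 0x9d0ac6d4
  opcode bits[31:26]=0x27: sbi/RI
  rd: (w>>23)&0x7=0x2 → cx
  imm: (w>>0)&0x7fffff=0xac6d4 → $706260

cx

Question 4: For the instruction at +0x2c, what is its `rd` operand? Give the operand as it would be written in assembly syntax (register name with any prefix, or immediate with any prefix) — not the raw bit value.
si

[2c] 9e 39 ef d6 → 0x9e39efd6
  op=0x9e39efd6>>26=0x27 ⇒ sbi (RI)
  rd@[25:23]=0x4 ⇒ si
  imm@[22:0]=0x39efd6 ⇒ $3796950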